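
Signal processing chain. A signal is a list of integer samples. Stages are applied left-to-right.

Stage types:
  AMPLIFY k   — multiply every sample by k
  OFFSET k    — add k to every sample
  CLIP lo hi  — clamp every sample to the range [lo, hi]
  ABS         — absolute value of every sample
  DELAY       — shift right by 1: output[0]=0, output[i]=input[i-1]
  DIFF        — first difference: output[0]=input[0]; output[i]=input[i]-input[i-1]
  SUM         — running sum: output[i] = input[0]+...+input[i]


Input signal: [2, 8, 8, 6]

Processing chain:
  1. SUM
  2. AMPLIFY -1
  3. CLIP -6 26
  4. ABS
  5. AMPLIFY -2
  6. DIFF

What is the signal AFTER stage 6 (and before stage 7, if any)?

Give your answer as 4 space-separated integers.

Answer: -4 -8 0 0

Derivation:
Input: [2, 8, 8, 6]
Stage 1 (SUM): sum[0..0]=2, sum[0..1]=10, sum[0..2]=18, sum[0..3]=24 -> [2, 10, 18, 24]
Stage 2 (AMPLIFY -1): 2*-1=-2, 10*-1=-10, 18*-1=-18, 24*-1=-24 -> [-2, -10, -18, -24]
Stage 3 (CLIP -6 26): clip(-2,-6,26)=-2, clip(-10,-6,26)=-6, clip(-18,-6,26)=-6, clip(-24,-6,26)=-6 -> [-2, -6, -6, -6]
Stage 4 (ABS): |-2|=2, |-6|=6, |-6|=6, |-6|=6 -> [2, 6, 6, 6]
Stage 5 (AMPLIFY -2): 2*-2=-4, 6*-2=-12, 6*-2=-12, 6*-2=-12 -> [-4, -12, -12, -12]
Stage 6 (DIFF): s[0]=-4, -12--4=-8, -12--12=0, -12--12=0 -> [-4, -8, 0, 0]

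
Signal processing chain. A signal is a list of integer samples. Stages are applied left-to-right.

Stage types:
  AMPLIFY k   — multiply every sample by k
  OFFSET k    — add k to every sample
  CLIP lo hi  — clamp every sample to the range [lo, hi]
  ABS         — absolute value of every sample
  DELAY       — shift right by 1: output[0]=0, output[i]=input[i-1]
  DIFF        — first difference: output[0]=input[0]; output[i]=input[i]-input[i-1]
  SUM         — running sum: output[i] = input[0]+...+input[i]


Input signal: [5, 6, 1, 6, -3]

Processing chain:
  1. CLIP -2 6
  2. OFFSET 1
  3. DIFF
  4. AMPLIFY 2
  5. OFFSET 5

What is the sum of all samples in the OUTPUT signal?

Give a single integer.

Input: [5, 6, 1, 6, -3]
Stage 1 (CLIP -2 6): clip(5,-2,6)=5, clip(6,-2,6)=6, clip(1,-2,6)=1, clip(6,-2,6)=6, clip(-3,-2,6)=-2 -> [5, 6, 1, 6, -2]
Stage 2 (OFFSET 1): 5+1=6, 6+1=7, 1+1=2, 6+1=7, -2+1=-1 -> [6, 7, 2, 7, -1]
Stage 3 (DIFF): s[0]=6, 7-6=1, 2-7=-5, 7-2=5, -1-7=-8 -> [6, 1, -5, 5, -8]
Stage 4 (AMPLIFY 2): 6*2=12, 1*2=2, -5*2=-10, 5*2=10, -8*2=-16 -> [12, 2, -10, 10, -16]
Stage 5 (OFFSET 5): 12+5=17, 2+5=7, -10+5=-5, 10+5=15, -16+5=-11 -> [17, 7, -5, 15, -11]
Output sum: 23

Answer: 23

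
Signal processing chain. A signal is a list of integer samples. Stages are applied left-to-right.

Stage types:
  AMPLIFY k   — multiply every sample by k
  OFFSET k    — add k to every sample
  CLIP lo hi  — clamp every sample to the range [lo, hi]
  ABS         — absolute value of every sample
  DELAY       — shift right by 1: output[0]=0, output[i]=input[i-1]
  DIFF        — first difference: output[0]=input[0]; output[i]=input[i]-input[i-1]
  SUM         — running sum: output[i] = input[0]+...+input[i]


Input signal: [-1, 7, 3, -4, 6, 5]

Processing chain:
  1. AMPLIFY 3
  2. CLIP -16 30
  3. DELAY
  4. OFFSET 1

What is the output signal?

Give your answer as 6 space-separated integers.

Answer: 1 -2 22 10 -11 19

Derivation:
Input: [-1, 7, 3, -4, 6, 5]
Stage 1 (AMPLIFY 3): -1*3=-3, 7*3=21, 3*3=9, -4*3=-12, 6*3=18, 5*3=15 -> [-3, 21, 9, -12, 18, 15]
Stage 2 (CLIP -16 30): clip(-3,-16,30)=-3, clip(21,-16,30)=21, clip(9,-16,30)=9, clip(-12,-16,30)=-12, clip(18,-16,30)=18, clip(15,-16,30)=15 -> [-3, 21, 9, -12, 18, 15]
Stage 3 (DELAY): [0, -3, 21, 9, -12, 18] = [0, -3, 21, 9, -12, 18] -> [0, -3, 21, 9, -12, 18]
Stage 4 (OFFSET 1): 0+1=1, -3+1=-2, 21+1=22, 9+1=10, -12+1=-11, 18+1=19 -> [1, -2, 22, 10, -11, 19]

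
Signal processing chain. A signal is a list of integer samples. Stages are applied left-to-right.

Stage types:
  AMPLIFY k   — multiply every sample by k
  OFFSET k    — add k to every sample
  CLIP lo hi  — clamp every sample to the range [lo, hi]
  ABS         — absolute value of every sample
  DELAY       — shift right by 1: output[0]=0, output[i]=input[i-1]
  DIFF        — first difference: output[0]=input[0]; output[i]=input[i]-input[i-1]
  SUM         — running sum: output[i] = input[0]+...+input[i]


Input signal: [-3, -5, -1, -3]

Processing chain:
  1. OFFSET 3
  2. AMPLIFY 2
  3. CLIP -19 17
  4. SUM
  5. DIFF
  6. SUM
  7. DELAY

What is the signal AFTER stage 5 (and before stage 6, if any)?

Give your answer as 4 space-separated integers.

Answer: 0 -4 4 0

Derivation:
Input: [-3, -5, -1, -3]
Stage 1 (OFFSET 3): -3+3=0, -5+3=-2, -1+3=2, -3+3=0 -> [0, -2, 2, 0]
Stage 2 (AMPLIFY 2): 0*2=0, -2*2=-4, 2*2=4, 0*2=0 -> [0, -4, 4, 0]
Stage 3 (CLIP -19 17): clip(0,-19,17)=0, clip(-4,-19,17)=-4, clip(4,-19,17)=4, clip(0,-19,17)=0 -> [0, -4, 4, 0]
Stage 4 (SUM): sum[0..0]=0, sum[0..1]=-4, sum[0..2]=0, sum[0..3]=0 -> [0, -4, 0, 0]
Stage 5 (DIFF): s[0]=0, -4-0=-4, 0--4=4, 0-0=0 -> [0, -4, 4, 0]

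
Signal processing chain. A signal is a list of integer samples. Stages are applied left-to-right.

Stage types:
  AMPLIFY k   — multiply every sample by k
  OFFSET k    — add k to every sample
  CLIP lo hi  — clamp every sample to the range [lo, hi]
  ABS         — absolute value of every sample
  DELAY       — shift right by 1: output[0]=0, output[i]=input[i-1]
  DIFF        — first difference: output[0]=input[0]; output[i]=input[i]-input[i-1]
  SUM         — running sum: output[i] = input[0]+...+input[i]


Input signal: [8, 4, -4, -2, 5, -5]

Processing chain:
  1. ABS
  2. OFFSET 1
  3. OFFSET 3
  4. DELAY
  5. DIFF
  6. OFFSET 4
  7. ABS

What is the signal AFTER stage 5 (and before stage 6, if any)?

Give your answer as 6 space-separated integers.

Answer: 0 12 -4 0 -2 3

Derivation:
Input: [8, 4, -4, -2, 5, -5]
Stage 1 (ABS): |8|=8, |4|=4, |-4|=4, |-2|=2, |5|=5, |-5|=5 -> [8, 4, 4, 2, 5, 5]
Stage 2 (OFFSET 1): 8+1=9, 4+1=5, 4+1=5, 2+1=3, 5+1=6, 5+1=6 -> [9, 5, 5, 3, 6, 6]
Stage 3 (OFFSET 3): 9+3=12, 5+3=8, 5+3=8, 3+3=6, 6+3=9, 6+3=9 -> [12, 8, 8, 6, 9, 9]
Stage 4 (DELAY): [0, 12, 8, 8, 6, 9] = [0, 12, 8, 8, 6, 9] -> [0, 12, 8, 8, 6, 9]
Stage 5 (DIFF): s[0]=0, 12-0=12, 8-12=-4, 8-8=0, 6-8=-2, 9-6=3 -> [0, 12, -4, 0, -2, 3]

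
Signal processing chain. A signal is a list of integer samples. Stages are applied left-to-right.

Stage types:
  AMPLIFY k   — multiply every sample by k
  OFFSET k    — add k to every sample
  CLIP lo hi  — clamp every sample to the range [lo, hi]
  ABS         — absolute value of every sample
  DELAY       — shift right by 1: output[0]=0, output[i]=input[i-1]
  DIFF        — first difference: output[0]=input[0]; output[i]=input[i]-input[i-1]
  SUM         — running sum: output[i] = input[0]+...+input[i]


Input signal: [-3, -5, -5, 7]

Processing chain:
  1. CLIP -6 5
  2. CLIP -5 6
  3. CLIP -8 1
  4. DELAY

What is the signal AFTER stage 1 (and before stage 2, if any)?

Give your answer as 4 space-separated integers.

Input: [-3, -5, -5, 7]
Stage 1 (CLIP -6 5): clip(-3,-6,5)=-3, clip(-5,-6,5)=-5, clip(-5,-6,5)=-5, clip(7,-6,5)=5 -> [-3, -5, -5, 5]

Answer: -3 -5 -5 5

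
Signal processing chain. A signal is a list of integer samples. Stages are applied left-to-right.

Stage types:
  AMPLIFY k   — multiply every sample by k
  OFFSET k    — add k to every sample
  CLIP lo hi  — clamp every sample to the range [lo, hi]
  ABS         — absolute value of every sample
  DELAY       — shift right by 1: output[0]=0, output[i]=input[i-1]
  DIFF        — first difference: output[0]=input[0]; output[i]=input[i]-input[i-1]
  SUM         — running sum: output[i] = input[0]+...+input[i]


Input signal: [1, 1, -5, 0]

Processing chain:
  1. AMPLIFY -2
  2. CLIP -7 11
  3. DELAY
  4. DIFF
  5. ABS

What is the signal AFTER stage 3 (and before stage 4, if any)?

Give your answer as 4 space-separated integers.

Answer: 0 -2 -2 10

Derivation:
Input: [1, 1, -5, 0]
Stage 1 (AMPLIFY -2): 1*-2=-2, 1*-2=-2, -5*-2=10, 0*-2=0 -> [-2, -2, 10, 0]
Stage 2 (CLIP -7 11): clip(-2,-7,11)=-2, clip(-2,-7,11)=-2, clip(10,-7,11)=10, clip(0,-7,11)=0 -> [-2, -2, 10, 0]
Stage 3 (DELAY): [0, -2, -2, 10] = [0, -2, -2, 10] -> [0, -2, -2, 10]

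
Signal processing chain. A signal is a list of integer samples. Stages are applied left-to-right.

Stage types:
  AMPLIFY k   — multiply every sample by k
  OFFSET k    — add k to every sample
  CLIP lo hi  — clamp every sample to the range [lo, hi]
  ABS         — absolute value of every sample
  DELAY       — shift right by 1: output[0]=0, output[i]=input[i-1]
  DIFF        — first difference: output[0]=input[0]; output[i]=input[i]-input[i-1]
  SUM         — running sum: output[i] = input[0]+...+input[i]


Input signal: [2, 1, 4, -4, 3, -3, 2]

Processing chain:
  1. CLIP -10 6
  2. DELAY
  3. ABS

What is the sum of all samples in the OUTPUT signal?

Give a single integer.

Input: [2, 1, 4, -4, 3, -3, 2]
Stage 1 (CLIP -10 6): clip(2,-10,6)=2, clip(1,-10,6)=1, clip(4,-10,6)=4, clip(-4,-10,6)=-4, clip(3,-10,6)=3, clip(-3,-10,6)=-3, clip(2,-10,6)=2 -> [2, 1, 4, -4, 3, -3, 2]
Stage 2 (DELAY): [0, 2, 1, 4, -4, 3, -3] = [0, 2, 1, 4, -4, 3, -3] -> [0, 2, 1, 4, -4, 3, -3]
Stage 3 (ABS): |0|=0, |2|=2, |1|=1, |4|=4, |-4|=4, |3|=3, |-3|=3 -> [0, 2, 1, 4, 4, 3, 3]
Output sum: 17

Answer: 17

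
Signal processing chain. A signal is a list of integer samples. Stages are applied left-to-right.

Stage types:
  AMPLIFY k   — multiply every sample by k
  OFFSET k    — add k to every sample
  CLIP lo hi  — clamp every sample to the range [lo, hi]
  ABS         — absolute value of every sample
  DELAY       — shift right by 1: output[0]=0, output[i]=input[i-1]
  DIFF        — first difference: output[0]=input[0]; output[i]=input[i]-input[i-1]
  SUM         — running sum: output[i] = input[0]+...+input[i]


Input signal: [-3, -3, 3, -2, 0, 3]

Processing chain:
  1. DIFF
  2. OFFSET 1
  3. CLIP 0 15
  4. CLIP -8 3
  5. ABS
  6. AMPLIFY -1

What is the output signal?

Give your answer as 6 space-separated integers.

Input: [-3, -3, 3, -2, 0, 3]
Stage 1 (DIFF): s[0]=-3, -3--3=0, 3--3=6, -2-3=-5, 0--2=2, 3-0=3 -> [-3, 0, 6, -5, 2, 3]
Stage 2 (OFFSET 1): -3+1=-2, 0+1=1, 6+1=7, -5+1=-4, 2+1=3, 3+1=4 -> [-2, 1, 7, -4, 3, 4]
Stage 3 (CLIP 0 15): clip(-2,0,15)=0, clip(1,0,15)=1, clip(7,0,15)=7, clip(-4,0,15)=0, clip(3,0,15)=3, clip(4,0,15)=4 -> [0, 1, 7, 0, 3, 4]
Stage 4 (CLIP -8 3): clip(0,-8,3)=0, clip(1,-8,3)=1, clip(7,-8,3)=3, clip(0,-8,3)=0, clip(3,-8,3)=3, clip(4,-8,3)=3 -> [0, 1, 3, 0, 3, 3]
Stage 5 (ABS): |0|=0, |1|=1, |3|=3, |0|=0, |3|=3, |3|=3 -> [0, 1, 3, 0, 3, 3]
Stage 6 (AMPLIFY -1): 0*-1=0, 1*-1=-1, 3*-1=-3, 0*-1=0, 3*-1=-3, 3*-1=-3 -> [0, -1, -3, 0, -3, -3]

Answer: 0 -1 -3 0 -3 -3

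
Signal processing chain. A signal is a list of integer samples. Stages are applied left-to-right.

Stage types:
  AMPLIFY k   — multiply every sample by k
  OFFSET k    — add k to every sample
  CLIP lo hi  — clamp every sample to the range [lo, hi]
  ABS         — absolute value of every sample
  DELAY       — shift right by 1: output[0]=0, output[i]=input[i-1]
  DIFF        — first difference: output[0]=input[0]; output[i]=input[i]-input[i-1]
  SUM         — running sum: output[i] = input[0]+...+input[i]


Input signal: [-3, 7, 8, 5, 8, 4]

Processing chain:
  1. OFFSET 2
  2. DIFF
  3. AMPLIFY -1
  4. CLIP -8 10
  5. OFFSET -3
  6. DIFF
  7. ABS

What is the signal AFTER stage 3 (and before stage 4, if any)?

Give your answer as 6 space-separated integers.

Answer: 1 -10 -1 3 -3 4

Derivation:
Input: [-3, 7, 8, 5, 8, 4]
Stage 1 (OFFSET 2): -3+2=-1, 7+2=9, 8+2=10, 5+2=7, 8+2=10, 4+2=6 -> [-1, 9, 10, 7, 10, 6]
Stage 2 (DIFF): s[0]=-1, 9--1=10, 10-9=1, 7-10=-3, 10-7=3, 6-10=-4 -> [-1, 10, 1, -3, 3, -4]
Stage 3 (AMPLIFY -1): -1*-1=1, 10*-1=-10, 1*-1=-1, -3*-1=3, 3*-1=-3, -4*-1=4 -> [1, -10, -1, 3, -3, 4]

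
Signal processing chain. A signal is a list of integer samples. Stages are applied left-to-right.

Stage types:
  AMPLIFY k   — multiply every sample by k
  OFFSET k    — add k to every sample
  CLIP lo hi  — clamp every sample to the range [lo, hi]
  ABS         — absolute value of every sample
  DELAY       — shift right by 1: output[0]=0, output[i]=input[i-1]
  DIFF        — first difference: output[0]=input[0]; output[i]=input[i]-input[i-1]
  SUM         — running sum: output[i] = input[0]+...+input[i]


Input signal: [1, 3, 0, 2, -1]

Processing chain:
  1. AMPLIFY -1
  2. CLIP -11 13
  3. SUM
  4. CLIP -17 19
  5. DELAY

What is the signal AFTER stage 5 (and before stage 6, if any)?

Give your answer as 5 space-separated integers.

Input: [1, 3, 0, 2, -1]
Stage 1 (AMPLIFY -1): 1*-1=-1, 3*-1=-3, 0*-1=0, 2*-1=-2, -1*-1=1 -> [-1, -3, 0, -2, 1]
Stage 2 (CLIP -11 13): clip(-1,-11,13)=-1, clip(-3,-11,13)=-3, clip(0,-11,13)=0, clip(-2,-11,13)=-2, clip(1,-11,13)=1 -> [-1, -3, 0, -2, 1]
Stage 3 (SUM): sum[0..0]=-1, sum[0..1]=-4, sum[0..2]=-4, sum[0..3]=-6, sum[0..4]=-5 -> [-1, -4, -4, -6, -5]
Stage 4 (CLIP -17 19): clip(-1,-17,19)=-1, clip(-4,-17,19)=-4, clip(-4,-17,19)=-4, clip(-6,-17,19)=-6, clip(-5,-17,19)=-5 -> [-1, -4, -4, -6, -5]
Stage 5 (DELAY): [0, -1, -4, -4, -6] = [0, -1, -4, -4, -6] -> [0, -1, -4, -4, -6]

Answer: 0 -1 -4 -4 -6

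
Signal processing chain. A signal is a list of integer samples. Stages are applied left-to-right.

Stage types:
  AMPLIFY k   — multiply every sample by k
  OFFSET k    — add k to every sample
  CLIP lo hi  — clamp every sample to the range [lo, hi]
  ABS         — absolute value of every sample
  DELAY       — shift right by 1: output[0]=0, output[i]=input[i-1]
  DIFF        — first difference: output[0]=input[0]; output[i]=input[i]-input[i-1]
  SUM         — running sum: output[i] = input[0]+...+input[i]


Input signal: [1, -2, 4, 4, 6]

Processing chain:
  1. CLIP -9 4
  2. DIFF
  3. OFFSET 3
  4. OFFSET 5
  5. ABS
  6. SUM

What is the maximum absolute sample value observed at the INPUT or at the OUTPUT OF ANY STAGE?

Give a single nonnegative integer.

Input: [1, -2, 4, 4, 6] (max |s|=6)
Stage 1 (CLIP -9 4): clip(1,-9,4)=1, clip(-2,-9,4)=-2, clip(4,-9,4)=4, clip(4,-9,4)=4, clip(6,-9,4)=4 -> [1, -2, 4, 4, 4] (max |s|=4)
Stage 2 (DIFF): s[0]=1, -2-1=-3, 4--2=6, 4-4=0, 4-4=0 -> [1, -3, 6, 0, 0] (max |s|=6)
Stage 3 (OFFSET 3): 1+3=4, -3+3=0, 6+3=9, 0+3=3, 0+3=3 -> [4, 0, 9, 3, 3] (max |s|=9)
Stage 4 (OFFSET 5): 4+5=9, 0+5=5, 9+5=14, 3+5=8, 3+5=8 -> [9, 5, 14, 8, 8] (max |s|=14)
Stage 5 (ABS): |9|=9, |5|=5, |14|=14, |8|=8, |8|=8 -> [9, 5, 14, 8, 8] (max |s|=14)
Stage 6 (SUM): sum[0..0]=9, sum[0..1]=14, sum[0..2]=28, sum[0..3]=36, sum[0..4]=44 -> [9, 14, 28, 36, 44] (max |s|=44)
Overall max amplitude: 44

Answer: 44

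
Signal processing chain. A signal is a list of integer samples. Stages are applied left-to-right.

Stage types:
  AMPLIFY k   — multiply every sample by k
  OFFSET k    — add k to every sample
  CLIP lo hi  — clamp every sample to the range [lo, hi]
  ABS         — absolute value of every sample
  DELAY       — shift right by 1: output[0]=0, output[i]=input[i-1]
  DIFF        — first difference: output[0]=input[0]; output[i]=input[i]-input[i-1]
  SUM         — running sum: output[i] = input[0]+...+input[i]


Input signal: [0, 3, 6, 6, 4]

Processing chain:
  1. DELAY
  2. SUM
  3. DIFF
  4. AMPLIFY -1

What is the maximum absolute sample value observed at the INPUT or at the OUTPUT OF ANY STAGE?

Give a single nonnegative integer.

Answer: 15

Derivation:
Input: [0, 3, 6, 6, 4] (max |s|=6)
Stage 1 (DELAY): [0, 0, 3, 6, 6] = [0, 0, 3, 6, 6] -> [0, 0, 3, 6, 6] (max |s|=6)
Stage 2 (SUM): sum[0..0]=0, sum[0..1]=0, sum[0..2]=3, sum[0..3]=9, sum[0..4]=15 -> [0, 0, 3, 9, 15] (max |s|=15)
Stage 3 (DIFF): s[0]=0, 0-0=0, 3-0=3, 9-3=6, 15-9=6 -> [0, 0, 3, 6, 6] (max |s|=6)
Stage 4 (AMPLIFY -1): 0*-1=0, 0*-1=0, 3*-1=-3, 6*-1=-6, 6*-1=-6 -> [0, 0, -3, -6, -6] (max |s|=6)
Overall max amplitude: 15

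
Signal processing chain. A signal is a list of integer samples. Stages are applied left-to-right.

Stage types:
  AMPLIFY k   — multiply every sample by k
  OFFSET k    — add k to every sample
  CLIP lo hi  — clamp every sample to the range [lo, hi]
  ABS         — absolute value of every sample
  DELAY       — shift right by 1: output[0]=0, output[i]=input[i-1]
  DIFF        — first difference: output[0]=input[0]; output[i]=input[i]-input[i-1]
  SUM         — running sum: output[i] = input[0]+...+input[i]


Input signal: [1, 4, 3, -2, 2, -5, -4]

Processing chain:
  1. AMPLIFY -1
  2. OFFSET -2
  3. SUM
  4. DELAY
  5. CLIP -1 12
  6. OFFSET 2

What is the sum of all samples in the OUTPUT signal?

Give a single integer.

Answer: 8

Derivation:
Input: [1, 4, 3, -2, 2, -5, -4]
Stage 1 (AMPLIFY -1): 1*-1=-1, 4*-1=-4, 3*-1=-3, -2*-1=2, 2*-1=-2, -5*-1=5, -4*-1=4 -> [-1, -4, -3, 2, -2, 5, 4]
Stage 2 (OFFSET -2): -1+-2=-3, -4+-2=-6, -3+-2=-5, 2+-2=0, -2+-2=-4, 5+-2=3, 4+-2=2 -> [-3, -6, -5, 0, -4, 3, 2]
Stage 3 (SUM): sum[0..0]=-3, sum[0..1]=-9, sum[0..2]=-14, sum[0..3]=-14, sum[0..4]=-18, sum[0..5]=-15, sum[0..6]=-13 -> [-3, -9, -14, -14, -18, -15, -13]
Stage 4 (DELAY): [0, -3, -9, -14, -14, -18, -15] = [0, -3, -9, -14, -14, -18, -15] -> [0, -3, -9, -14, -14, -18, -15]
Stage 5 (CLIP -1 12): clip(0,-1,12)=0, clip(-3,-1,12)=-1, clip(-9,-1,12)=-1, clip(-14,-1,12)=-1, clip(-14,-1,12)=-1, clip(-18,-1,12)=-1, clip(-15,-1,12)=-1 -> [0, -1, -1, -1, -1, -1, -1]
Stage 6 (OFFSET 2): 0+2=2, -1+2=1, -1+2=1, -1+2=1, -1+2=1, -1+2=1, -1+2=1 -> [2, 1, 1, 1, 1, 1, 1]
Output sum: 8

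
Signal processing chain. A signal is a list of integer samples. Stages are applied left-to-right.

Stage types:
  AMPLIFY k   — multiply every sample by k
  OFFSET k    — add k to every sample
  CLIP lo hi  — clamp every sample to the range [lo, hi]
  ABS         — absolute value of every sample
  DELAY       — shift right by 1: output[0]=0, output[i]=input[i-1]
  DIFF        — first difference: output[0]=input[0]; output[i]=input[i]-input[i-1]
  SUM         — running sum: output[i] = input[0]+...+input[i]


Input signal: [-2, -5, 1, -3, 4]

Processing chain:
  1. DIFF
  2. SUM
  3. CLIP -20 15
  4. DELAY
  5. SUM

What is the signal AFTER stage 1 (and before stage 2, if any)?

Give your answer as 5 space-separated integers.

Answer: -2 -3 6 -4 7

Derivation:
Input: [-2, -5, 1, -3, 4]
Stage 1 (DIFF): s[0]=-2, -5--2=-3, 1--5=6, -3-1=-4, 4--3=7 -> [-2, -3, 6, -4, 7]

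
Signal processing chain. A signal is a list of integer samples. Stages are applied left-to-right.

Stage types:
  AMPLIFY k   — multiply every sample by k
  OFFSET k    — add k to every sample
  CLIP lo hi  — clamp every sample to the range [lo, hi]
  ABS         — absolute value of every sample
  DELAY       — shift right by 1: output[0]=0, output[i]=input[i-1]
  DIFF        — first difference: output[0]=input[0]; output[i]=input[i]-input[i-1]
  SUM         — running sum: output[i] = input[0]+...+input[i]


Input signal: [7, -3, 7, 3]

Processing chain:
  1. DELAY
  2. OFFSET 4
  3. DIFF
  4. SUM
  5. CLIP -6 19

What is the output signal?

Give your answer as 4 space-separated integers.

Input: [7, -3, 7, 3]
Stage 1 (DELAY): [0, 7, -3, 7] = [0, 7, -3, 7] -> [0, 7, -3, 7]
Stage 2 (OFFSET 4): 0+4=4, 7+4=11, -3+4=1, 7+4=11 -> [4, 11, 1, 11]
Stage 3 (DIFF): s[0]=4, 11-4=7, 1-11=-10, 11-1=10 -> [4, 7, -10, 10]
Stage 4 (SUM): sum[0..0]=4, sum[0..1]=11, sum[0..2]=1, sum[0..3]=11 -> [4, 11, 1, 11]
Stage 5 (CLIP -6 19): clip(4,-6,19)=4, clip(11,-6,19)=11, clip(1,-6,19)=1, clip(11,-6,19)=11 -> [4, 11, 1, 11]

Answer: 4 11 1 11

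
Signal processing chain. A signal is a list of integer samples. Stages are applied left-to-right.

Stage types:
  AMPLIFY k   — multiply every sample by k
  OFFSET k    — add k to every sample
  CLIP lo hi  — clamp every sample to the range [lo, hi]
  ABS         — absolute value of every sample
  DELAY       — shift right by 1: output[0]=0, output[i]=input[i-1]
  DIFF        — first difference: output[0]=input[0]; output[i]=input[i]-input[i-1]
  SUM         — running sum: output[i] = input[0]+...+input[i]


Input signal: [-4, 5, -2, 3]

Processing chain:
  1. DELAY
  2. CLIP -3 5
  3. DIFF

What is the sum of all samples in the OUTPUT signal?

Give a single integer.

Answer: -2

Derivation:
Input: [-4, 5, -2, 3]
Stage 1 (DELAY): [0, -4, 5, -2] = [0, -4, 5, -2] -> [0, -4, 5, -2]
Stage 2 (CLIP -3 5): clip(0,-3,5)=0, clip(-4,-3,5)=-3, clip(5,-3,5)=5, clip(-2,-3,5)=-2 -> [0, -3, 5, -2]
Stage 3 (DIFF): s[0]=0, -3-0=-3, 5--3=8, -2-5=-7 -> [0, -3, 8, -7]
Output sum: -2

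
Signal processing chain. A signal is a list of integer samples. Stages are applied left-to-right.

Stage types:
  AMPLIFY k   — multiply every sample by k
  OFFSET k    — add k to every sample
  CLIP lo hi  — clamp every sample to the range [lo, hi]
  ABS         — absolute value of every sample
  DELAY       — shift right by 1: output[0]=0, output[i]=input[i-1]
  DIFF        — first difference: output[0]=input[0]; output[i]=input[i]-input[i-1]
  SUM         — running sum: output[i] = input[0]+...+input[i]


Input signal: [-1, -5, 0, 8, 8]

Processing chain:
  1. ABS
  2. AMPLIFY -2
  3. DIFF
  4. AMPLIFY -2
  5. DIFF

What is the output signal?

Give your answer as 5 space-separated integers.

Answer: 4 12 -36 52 -32

Derivation:
Input: [-1, -5, 0, 8, 8]
Stage 1 (ABS): |-1|=1, |-5|=5, |0|=0, |8|=8, |8|=8 -> [1, 5, 0, 8, 8]
Stage 2 (AMPLIFY -2): 1*-2=-2, 5*-2=-10, 0*-2=0, 8*-2=-16, 8*-2=-16 -> [-2, -10, 0, -16, -16]
Stage 3 (DIFF): s[0]=-2, -10--2=-8, 0--10=10, -16-0=-16, -16--16=0 -> [-2, -8, 10, -16, 0]
Stage 4 (AMPLIFY -2): -2*-2=4, -8*-2=16, 10*-2=-20, -16*-2=32, 0*-2=0 -> [4, 16, -20, 32, 0]
Stage 5 (DIFF): s[0]=4, 16-4=12, -20-16=-36, 32--20=52, 0-32=-32 -> [4, 12, -36, 52, -32]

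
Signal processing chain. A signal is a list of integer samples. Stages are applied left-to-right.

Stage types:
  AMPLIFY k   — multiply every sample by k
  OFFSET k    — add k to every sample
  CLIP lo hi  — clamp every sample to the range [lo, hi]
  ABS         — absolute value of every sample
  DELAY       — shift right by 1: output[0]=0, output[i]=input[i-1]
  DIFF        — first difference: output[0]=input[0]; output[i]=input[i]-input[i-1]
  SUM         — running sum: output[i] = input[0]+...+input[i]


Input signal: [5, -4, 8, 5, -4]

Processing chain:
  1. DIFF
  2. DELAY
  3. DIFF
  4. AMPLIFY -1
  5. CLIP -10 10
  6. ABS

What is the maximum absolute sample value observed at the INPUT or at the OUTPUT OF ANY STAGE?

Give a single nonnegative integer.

Input: [5, -4, 8, 5, -4] (max |s|=8)
Stage 1 (DIFF): s[0]=5, -4-5=-9, 8--4=12, 5-8=-3, -4-5=-9 -> [5, -9, 12, -3, -9] (max |s|=12)
Stage 2 (DELAY): [0, 5, -9, 12, -3] = [0, 5, -9, 12, -3] -> [0, 5, -9, 12, -3] (max |s|=12)
Stage 3 (DIFF): s[0]=0, 5-0=5, -9-5=-14, 12--9=21, -3-12=-15 -> [0, 5, -14, 21, -15] (max |s|=21)
Stage 4 (AMPLIFY -1): 0*-1=0, 5*-1=-5, -14*-1=14, 21*-1=-21, -15*-1=15 -> [0, -5, 14, -21, 15] (max |s|=21)
Stage 5 (CLIP -10 10): clip(0,-10,10)=0, clip(-5,-10,10)=-5, clip(14,-10,10)=10, clip(-21,-10,10)=-10, clip(15,-10,10)=10 -> [0, -5, 10, -10, 10] (max |s|=10)
Stage 6 (ABS): |0|=0, |-5|=5, |10|=10, |-10|=10, |10|=10 -> [0, 5, 10, 10, 10] (max |s|=10)
Overall max amplitude: 21

Answer: 21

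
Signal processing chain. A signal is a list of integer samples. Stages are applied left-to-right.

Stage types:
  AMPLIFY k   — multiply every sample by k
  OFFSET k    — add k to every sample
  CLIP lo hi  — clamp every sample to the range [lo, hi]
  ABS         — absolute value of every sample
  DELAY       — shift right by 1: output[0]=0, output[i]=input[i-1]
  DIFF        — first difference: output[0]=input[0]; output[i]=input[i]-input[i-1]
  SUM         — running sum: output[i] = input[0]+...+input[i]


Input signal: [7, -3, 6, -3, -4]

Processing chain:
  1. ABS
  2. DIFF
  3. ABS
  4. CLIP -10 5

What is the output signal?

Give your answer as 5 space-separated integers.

Answer: 5 4 3 3 1

Derivation:
Input: [7, -3, 6, -3, -4]
Stage 1 (ABS): |7|=7, |-3|=3, |6|=6, |-3|=3, |-4|=4 -> [7, 3, 6, 3, 4]
Stage 2 (DIFF): s[0]=7, 3-7=-4, 6-3=3, 3-6=-3, 4-3=1 -> [7, -4, 3, -3, 1]
Stage 3 (ABS): |7|=7, |-4|=4, |3|=3, |-3|=3, |1|=1 -> [7, 4, 3, 3, 1]
Stage 4 (CLIP -10 5): clip(7,-10,5)=5, clip(4,-10,5)=4, clip(3,-10,5)=3, clip(3,-10,5)=3, clip(1,-10,5)=1 -> [5, 4, 3, 3, 1]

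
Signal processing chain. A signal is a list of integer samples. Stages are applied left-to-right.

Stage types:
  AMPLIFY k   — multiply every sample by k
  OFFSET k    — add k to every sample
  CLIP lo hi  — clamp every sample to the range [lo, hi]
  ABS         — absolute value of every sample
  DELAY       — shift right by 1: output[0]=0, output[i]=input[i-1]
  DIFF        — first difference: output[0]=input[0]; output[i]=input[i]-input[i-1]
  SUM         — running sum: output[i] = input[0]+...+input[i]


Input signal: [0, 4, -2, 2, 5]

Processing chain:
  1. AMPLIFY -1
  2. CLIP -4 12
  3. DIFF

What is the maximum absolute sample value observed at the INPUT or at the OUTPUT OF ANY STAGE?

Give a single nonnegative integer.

Input: [0, 4, -2, 2, 5] (max |s|=5)
Stage 1 (AMPLIFY -1): 0*-1=0, 4*-1=-4, -2*-1=2, 2*-1=-2, 5*-1=-5 -> [0, -4, 2, -2, -5] (max |s|=5)
Stage 2 (CLIP -4 12): clip(0,-4,12)=0, clip(-4,-4,12)=-4, clip(2,-4,12)=2, clip(-2,-4,12)=-2, clip(-5,-4,12)=-4 -> [0, -4, 2, -2, -4] (max |s|=4)
Stage 3 (DIFF): s[0]=0, -4-0=-4, 2--4=6, -2-2=-4, -4--2=-2 -> [0, -4, 6, -4, -2] (max |s|=6)
Overall max amplitude: 6

Answer: 6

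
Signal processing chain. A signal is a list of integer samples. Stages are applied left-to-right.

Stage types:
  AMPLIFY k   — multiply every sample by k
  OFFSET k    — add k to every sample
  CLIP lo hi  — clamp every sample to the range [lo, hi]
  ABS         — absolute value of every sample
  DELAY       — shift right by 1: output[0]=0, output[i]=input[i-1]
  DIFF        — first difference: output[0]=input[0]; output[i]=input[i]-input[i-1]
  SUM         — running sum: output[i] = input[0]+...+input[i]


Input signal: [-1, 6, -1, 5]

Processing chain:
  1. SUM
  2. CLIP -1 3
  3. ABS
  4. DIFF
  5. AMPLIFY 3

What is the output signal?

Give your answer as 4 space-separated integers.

Answer: 3 6 0 0

Derivation:
Input: [-1, 6, -1, 5]
Stage 1 (SUM): sum[0..0]=-1, sum[0..1]=5, sum[0..2]=4, sum[0..3]=9 -> [-1, 5, 4, 9]
Stage 2 (CLIP -1 3): clip(-1,-1,3)=-1, clip(5,-1,3)=3, clip(4,-1,3)=3, clip(9,-1,3)=3 -> [-1, 3, 3, 3]
Stage 3 (ABS): |-1|=1, |3|=3, |3|=3, |3|=3 -> [1, 3, 3, 3]
Stage 4 (DIFF): s[0]=1, 3-1=2, 3-3=0, 3-3=0 -> [1, 2, 0, 0]
Stage 5 (AMPLIFY 3): 1*3=3, 2*3=6, 0*3=0, 0*3=0 -> [3, 6, 0, 0]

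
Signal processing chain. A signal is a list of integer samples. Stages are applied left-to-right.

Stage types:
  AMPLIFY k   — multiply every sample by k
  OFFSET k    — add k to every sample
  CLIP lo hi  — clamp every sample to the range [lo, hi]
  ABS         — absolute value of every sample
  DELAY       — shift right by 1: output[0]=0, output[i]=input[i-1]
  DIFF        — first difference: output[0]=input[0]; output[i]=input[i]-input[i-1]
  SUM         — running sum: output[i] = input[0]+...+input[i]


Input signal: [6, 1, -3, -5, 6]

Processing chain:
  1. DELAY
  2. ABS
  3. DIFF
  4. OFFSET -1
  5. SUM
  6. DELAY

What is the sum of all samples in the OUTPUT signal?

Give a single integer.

Input: [6, 1, -3, -5, 6]
Stage 1 (DELAY): [0, 6, 1, -3, -5] = [0, 6, 1, -3, -5] -> [0, 6, 1, -3, -5]
Stage 2 (ABS): |0|=0, |6|=6, |1|=1, |-3|=3, |-5|=5 -> [0, 6, 1, 3, 5]
Stage 3 (DIFF): s[0]=0, 6-0=6, 1-6=-5, 3-1=2, 5-3=2 -> [0, 6, -5, 2, 2]
Stage 4 (OFFSET -1): 0+-1=-1, 6+-1=5, -5+-1=-6, 2+-1=1, 2+-1=1 -> [-1, 5, -6, 1, 1]
Stage 5 (SUM): sum[0..0]=-1, sum[0..1]=4, sum[0..2]=-2, sum[0..3]=-1, sum[0..4]=0 -> [-1, 4, -2, -1, 0]
Stage 6 (DELAY): [0, -1, 4, -2, -1] = [0, -1, 4, -2, -1] -> [0, -1, 4, -2, -1]
Output sum: 0

Answer: 0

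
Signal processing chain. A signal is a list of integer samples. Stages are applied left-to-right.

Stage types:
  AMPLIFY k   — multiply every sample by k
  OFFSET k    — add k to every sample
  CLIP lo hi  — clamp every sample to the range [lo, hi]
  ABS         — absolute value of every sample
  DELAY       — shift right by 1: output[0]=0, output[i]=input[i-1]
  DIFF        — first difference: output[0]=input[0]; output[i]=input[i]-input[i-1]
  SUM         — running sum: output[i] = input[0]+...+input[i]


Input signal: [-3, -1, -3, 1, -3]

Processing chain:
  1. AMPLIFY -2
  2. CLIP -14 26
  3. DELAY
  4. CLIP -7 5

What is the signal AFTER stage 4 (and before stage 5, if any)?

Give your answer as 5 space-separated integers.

Input: [-3, -1, -3, 1, -3]
Stage 1 (AMPLIFY -2): -3*-2=6, -1*-2=2, -3*-2=6, 1*-2=-2, -3*-2=6 -> [6, 2, 6, -2, 6]
Stage 2 (CLIP -14 26): clip(6,-14,26)=6, clip(2,-14,26)=2, clip(6,-14,26)=6, clip(-2,-14,26)=-2, clip(6,-14,26)=6 -> [6, 2, 6, -2, 6]
Stage 3 (DELAY): [0, 6, 2, 6, -2] = [0, 6, 2, 6, -2] -> [0, 6, 2, 6, -2]
Stage 4 (CLIP -7 5): clip(0,-7,5)=0, clip(6,-7,5)=5, clip(2,-7,5)=2, clip(6,-7,5)=5, clip(-2,-7,5)=-2 -> [0, 5, 2, 5, -2]

Answer: 0 5 2 5 -2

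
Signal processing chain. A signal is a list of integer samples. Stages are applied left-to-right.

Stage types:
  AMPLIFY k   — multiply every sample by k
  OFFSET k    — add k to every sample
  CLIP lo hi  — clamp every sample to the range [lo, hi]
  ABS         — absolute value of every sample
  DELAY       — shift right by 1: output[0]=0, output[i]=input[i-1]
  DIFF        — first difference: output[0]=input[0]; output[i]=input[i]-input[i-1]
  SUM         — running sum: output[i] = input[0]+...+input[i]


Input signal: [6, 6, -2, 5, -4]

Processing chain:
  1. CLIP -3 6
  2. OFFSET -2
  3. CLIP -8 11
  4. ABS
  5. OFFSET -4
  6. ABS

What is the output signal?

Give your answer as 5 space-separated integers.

Answer: 0 0 0 1 1

Derivation:
Input: [6, 6, -2, 5, -4]
Stage 1 (CLIP -3 6): clip(6,-3,6)=6, clip(6,-3,6)=6, clip(-2,-3,6)=-2, clip(5,-3,6)=5, clip(-4,-3,6)=-3 -> [6, 6, -2, 5, -3]
Stage 2 (OFFSET -2): 6+-2=4, 6+-2=4, -2+-2=-4, 5+-2=3, -3+-2=-5 -> [4, 4, -4, 3, -5]
Stage 3 (CLIP -8 11): clip(4,-8,11)=4, clip(4,-8,11)=4, clip(-4,-8,11)=-4, clip(3,-8,11)=3, clip(-5,-8,11)=-5 -> [4, 4, -4, 3, -5]
Stage 4 (ABS): |4|=4, |4|=4, |-4|=4, |3|=3, |-5|=5 -> [4, 4, 4, 3, 5]
Stage 5 (OFFSET -4): 4+-4=0, 4+-4=0, 4+-4=0, 3+-4=-1, 5+-4=1 -> [0, 0, 0, -1, 1]
Stage 6 (ABS): |0|=0, |0|=0, |0|=0, |-1|=1, |1|=1 -> [0, 0, 0, 1, 1]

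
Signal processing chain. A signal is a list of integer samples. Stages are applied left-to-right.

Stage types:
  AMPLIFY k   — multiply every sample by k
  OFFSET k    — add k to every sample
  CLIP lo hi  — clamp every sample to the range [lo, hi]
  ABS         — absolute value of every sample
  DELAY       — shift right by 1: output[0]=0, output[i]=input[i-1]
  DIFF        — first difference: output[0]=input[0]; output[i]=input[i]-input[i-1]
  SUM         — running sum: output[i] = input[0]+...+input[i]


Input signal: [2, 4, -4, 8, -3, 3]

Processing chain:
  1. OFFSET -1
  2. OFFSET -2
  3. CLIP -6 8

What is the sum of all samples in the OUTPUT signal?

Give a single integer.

Input: [2, 4, -4, 8, -3, 3]
Stage 1 (OFFSET -1): 2+-1=1, 4+-1=3, -4+-1=-5, 8+-1=7, -3+-1=-4, 3+-1=2 -> [1, 3, -5, 7, -4, 2]
Stage 2 (OFFSET -2): 1+-2=-1, 3+-2=1, -5+-2=-7, 7+-2=5, -4+-2=-6, 2+-2=0 -> [-1, 1, -7, 5, -6, 0]
Stage 3 (CLIP -6 8): clip(-1,-6,8)=-1, clip(1,-6,8)=1, clip(-7,-6,8)=-6, clip(5,-6,8)=5, clip(-6,-6,8)=-6, clip(0,-6,8)=0 -> [-1, 1, -6, 5, -6, 0]
Output sum: -7

Answer: -7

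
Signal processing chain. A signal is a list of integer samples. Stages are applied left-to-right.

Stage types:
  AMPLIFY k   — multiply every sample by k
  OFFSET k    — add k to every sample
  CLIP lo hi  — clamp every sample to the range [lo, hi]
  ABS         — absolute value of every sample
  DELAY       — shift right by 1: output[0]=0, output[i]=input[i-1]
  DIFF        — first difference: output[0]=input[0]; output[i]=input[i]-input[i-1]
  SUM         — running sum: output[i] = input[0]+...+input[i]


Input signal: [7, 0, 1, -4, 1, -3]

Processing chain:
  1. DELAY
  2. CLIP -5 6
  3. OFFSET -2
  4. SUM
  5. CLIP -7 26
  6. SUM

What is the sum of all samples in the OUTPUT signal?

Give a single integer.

Answer: -26

Derivation:
Input: [7, 0, 1, -4, 1, -3]
Stage 1 (DELAY): [0, 7, 0, 1, -4, 1] = [0, 7, 0, 1, -4, 1] -> [0, 7, 0, 1, -4, 1]
Stage 2 (CLIP -5 6): clip(0,-5,6)=0, clip(7,-5,6)=6, clip(0,-5,6)=0, clip(1,-5,6)=1, clip(-4,-5,6)=-4, clip(1,-5,6)=1 -> [0, 6, 0, 1, -4, 1]
Stage 3 (OFFSET -2): 0+-2=-2, 6+-2=4, 0+-2=-2, 1+-2=-1, -4+-2=-6, 1+-2=-1 -> [-2, 4, -2, -1, -6, -1]
Stage 4 (SUM): sum[0..0]=-2, sum[0..1]=2, sum[0..2]=0, sum[0..3]=-1, sum[0..4]=-7, sum[0..5]=-8 -> [-2, 2, 0, -1, -7, -8]
Stage 5 (CLIP -7 26): clip(-2,-7,26)=-2, clip(2,-7,26)=2, clip(0,-7,26)=0, clip(-1,-7,26)=-1, clip(-7,-7,26)=-7, clip(-8,-7,26)=-7 -> [-2, 2, 0, -1, -7, -7]
Stage 6 (SUM): sum[0..0]=-2, sum[0..1]=0, sum[0..2]=0, sum[0..3]=-1, sum[0..4]=-8, sum[0..5]=-15 -> [-2, 0, 0, -1, -8, -15]
Output sum: -26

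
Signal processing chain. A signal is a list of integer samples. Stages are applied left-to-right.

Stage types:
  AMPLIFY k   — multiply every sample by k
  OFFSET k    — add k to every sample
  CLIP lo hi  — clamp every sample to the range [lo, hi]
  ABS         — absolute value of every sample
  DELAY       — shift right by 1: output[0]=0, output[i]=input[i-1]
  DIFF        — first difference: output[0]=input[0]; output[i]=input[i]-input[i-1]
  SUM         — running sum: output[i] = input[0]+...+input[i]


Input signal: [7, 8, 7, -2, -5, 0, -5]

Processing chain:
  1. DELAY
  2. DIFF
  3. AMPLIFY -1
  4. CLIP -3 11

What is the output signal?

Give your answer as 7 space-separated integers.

Answer: 0 -3 -1 1 9 3 -3

Derivation:
Input: [7, 8, 7, -2, -5, 0, -5]
Stage 1 (DELAY): [0, 7, 8, 7, -2, -5, 0] = [0, 7, 8, 7, -2, -5, 0] -> [0, 7, 8, 7, -2, -5, 0]
Stage 2 (DIFF): s[0]=0, 7-0=7, 8-7=1, 7-8=-1, -2-7=-9, -5--2=-3, 0--5=5 -> [0, 7, 1, -1, -9, -3, 5]
Stage 3 (AMPLIFY -1): 0*-1=0, 7*-1=-7, 1*-1=-1, -1*-1=1, -9*-1=9, -3*-1=3, 5*-1=-5 -> [0, -7, -1, 1, 9, 3, -5]
Stage 4 (CLIP -3 11): clip(0,-3,11)=0, clip(-7,-3,11)=-3, clip(-1,-3,11)=-1, clip(1,-3,11)=1, clip(9,-3,11)=9, clip(3,-3,11)=3, clip(-5,-3,11)=-3 -> [0, -3, -1, 1, 9, 3, -3]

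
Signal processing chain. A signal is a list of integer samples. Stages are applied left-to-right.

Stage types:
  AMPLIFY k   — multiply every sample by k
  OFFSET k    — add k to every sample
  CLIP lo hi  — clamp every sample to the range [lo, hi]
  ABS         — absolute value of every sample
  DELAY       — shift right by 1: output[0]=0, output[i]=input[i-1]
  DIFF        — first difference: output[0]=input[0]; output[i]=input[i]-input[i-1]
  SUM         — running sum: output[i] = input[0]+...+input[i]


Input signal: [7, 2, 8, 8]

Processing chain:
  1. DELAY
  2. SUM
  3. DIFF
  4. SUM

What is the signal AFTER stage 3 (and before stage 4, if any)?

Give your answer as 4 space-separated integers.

Input: [7, 2, 8, 8]
Stage 1 (DELAY): [0, 7, 2, 8] = [0, 7, 2, 8] -> [0, 7, 2, 8]
Stage 2 (SUM): sum[0..0]=0, sum[0..1]=7, sum[0..2]=9, sum[0..3]=17 -> [0, 7, 9, 17]
Stage 3 (DIFF): s[0]=0, 7-0=7, 9-7=2, 17-9=8 -> [0, 7, 2, 8]

Answer: 0 7 2 8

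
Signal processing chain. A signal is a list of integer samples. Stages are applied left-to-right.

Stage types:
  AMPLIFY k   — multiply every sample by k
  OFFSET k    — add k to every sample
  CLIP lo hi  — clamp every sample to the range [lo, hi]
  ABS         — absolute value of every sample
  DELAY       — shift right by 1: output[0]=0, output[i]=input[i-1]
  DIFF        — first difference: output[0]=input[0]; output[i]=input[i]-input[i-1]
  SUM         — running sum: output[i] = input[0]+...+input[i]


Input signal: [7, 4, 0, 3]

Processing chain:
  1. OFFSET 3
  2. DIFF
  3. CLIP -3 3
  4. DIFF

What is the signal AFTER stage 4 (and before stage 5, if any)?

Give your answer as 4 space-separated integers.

Answer: 3 -6 0 6

Derivation:
Input: [7, 4, 0, 3]
Stage 1 (OFFSET 3): 7+3=10, 4+3=7, 0+3=3, 3+3=6 -> [10, 7, 3, 6]
Stage 2 (DIFF): s[0]=10, 7-10=-3, 3-7=-4, 6-3=3 -> [10, -3, -4, 3]
Stage 3 (CLIP -3 3): clip(10,-3,3)=3, clip(-3,-3,3)=-3, clip(-4,-3,3)=-3, clip(3,-3,3)=3 -> [3, -3, -3, 3]
Stage 4 (DIFF): s[0]=3, -3-3=-6, -3--3=0, 3--3=6 -> [3, -6, 0, 6]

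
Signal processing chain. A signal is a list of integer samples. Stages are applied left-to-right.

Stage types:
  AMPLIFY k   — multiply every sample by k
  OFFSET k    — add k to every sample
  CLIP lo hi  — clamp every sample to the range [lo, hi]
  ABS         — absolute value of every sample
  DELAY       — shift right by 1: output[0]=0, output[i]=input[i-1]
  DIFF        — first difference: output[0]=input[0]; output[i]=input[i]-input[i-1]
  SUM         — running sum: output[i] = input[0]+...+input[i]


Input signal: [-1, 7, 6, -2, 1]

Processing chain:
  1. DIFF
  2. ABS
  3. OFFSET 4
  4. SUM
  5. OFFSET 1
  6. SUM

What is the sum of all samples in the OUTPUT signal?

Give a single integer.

Answer: 283

Derivation:
Input: [-1, 7, 6, -2, 1]
Stage 1 (DIFF): s[0]=-1, 7--1=8, 6-7=-1, -2-6=-8, 1--2=3 -> [-1, 8, -1, -8, 3]
Stage 2 (ABS): |-1|=1, |8|=8, |-1|=1, |-8|=8, |3|=3 -> [1, 8, 1, 8, 3]
Stage 3 (OFFSET 4): 1+4=5, 8+4=12, 1+4=5, 8+4=12, 3+4=7 -> [5, 12, 5, 12, 7]
Stage 4 (SUM): sum[0..0]=5, sum[0..1]=17, sum[0..2]=22, sum[0..3]=34, sum[0..4]=41 -> [5, 17, 22, 34, 41]
Stage 5 (OFFSET 1): 5+1=6, 17+1=18, 22+1=23, 34+1=35, 41+1=42 -> [6, 18, 23, 35, 42]
Stage 6 (SUM): sum[0..0]=6, sum[0..1]=24, sum[0..2]=47, sum[0..3]=82, sum[0..4]=124 -> [6, 24, 47, 82, 124]
Output sum: 283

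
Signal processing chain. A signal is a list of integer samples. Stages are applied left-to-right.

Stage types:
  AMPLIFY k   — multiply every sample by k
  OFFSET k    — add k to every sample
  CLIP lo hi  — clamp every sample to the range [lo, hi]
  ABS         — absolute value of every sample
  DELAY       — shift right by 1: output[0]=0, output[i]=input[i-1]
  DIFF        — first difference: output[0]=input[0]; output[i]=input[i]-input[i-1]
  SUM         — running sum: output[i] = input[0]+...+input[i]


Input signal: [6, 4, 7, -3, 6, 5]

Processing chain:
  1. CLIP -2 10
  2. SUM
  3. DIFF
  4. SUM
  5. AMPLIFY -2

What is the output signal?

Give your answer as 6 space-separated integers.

Input: [6, 4, 7, -3, 6, 5]
Stage 1 (CLIP -2 10): clip(6,-2,10)=6, clip(4,-2,10)=4, clip(7,-2,10)=7, clip(-3,-2,10)=-2, clip(6,-2,10)=6, clip(5,-2,10)=5 -> [6, 4, 7, -2, 6, 5]
Stage 2 (SUM): sum[0..0]=6, sum[0..1]=10, sum[0..2]=17, sum[0..3]=15, sum[0..4]=21, sum[0..5]=26 -> [6, 10, 17, 15, 21, 26]
Stage 3 (DIFF): s[0]=6, 10-6=4, 17-10=7, 15-17=-2, 21-15=6, 26-21=5 -> [6, 4, 7, -2, 6, 5]
Stage 4 (SUM): sum[0..0]=6, sum[0..1]=10, sum[0..2]=17, sum[0..3]=15, sum[0..4]=21, sum[0..5]=26 -> [6, 10, 17, 15, 21, 26]
Stage 5 (AMPLIFY -2): 6*-2=-12, 10*-2=-20, 17*-2=-34, 15*-2=-30, 21*-2=-42, 26*-2=-52 -> [-12, -20, -34, -30, -42, -52]

Answer: -12 -20 -34 -30 -42 -52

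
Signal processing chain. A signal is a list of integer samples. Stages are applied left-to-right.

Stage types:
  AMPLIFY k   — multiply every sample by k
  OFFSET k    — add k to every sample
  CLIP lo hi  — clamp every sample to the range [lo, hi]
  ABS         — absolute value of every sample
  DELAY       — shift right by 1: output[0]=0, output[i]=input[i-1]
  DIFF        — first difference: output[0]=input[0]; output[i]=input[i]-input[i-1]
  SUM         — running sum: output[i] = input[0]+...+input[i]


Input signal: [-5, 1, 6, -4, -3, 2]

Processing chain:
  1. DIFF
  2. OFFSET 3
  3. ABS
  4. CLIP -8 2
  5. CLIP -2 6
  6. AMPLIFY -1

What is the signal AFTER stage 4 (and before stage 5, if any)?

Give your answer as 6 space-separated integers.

Answer: 2 2 2 2 2 2

Derivation:
Input: [-5, 1, 6, -4, -3, 2]
Stage 1 (DIFF): s[0]=-5, 1--5=6, 6-1=5, -4-6=-10, -3--4=1, 2--3=5 -> [-5, 6, 5, -10, 1, 5]
Stage 2 (OFFSET 3): -5+3=-2, 6+3=9, 5+3=8, -10+3=-7, 1+3=4, 5+3=8 -> [-2, 9, 8, -7, 4, 8]
Stage 3 (ABS): |-2|=2, |9|=9, |8|=8, |-7|=7, |4|=4, |8|=8 -> [2, 9, 8, 7, 4, 8]
Stage 4 (CLIP -8 2): clip(2,-8,2)=2, clip(9,-8,2)=2, clip(8,-8,2)=2, clip(7,-8,2)=2, clip(4,-8,2)=2, clip(8,-8,2)=2 -> [2, 2, 2, 2, 2, 2]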